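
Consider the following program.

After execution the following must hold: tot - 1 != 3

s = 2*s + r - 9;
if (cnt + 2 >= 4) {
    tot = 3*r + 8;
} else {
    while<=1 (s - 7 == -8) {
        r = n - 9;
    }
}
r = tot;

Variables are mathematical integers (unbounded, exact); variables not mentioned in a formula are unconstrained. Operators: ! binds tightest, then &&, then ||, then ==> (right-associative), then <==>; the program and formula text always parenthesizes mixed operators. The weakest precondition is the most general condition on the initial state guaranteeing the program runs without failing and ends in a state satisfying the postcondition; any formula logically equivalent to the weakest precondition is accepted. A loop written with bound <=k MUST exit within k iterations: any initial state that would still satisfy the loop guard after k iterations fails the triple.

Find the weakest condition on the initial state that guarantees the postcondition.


Working backward. After the program, the postcondition tot - 1 != 3 must hold; in canonical form it is tot != 4.
Before r := tot: tot != 4
Then branch requires 3*r != -4; else branch requires (s == -1 ==> ((!(s == -1)) && tot != 4)) && ((!(s == -1)) ==> tot != 4).
Before the if: (cnt >= 2 ==> 3*r != -4) && ((!(cnt >= 2)) ==> ((s == -1 ==> ((!(s == -1)) && tot != 4)) && ((!(s == -1)) ==> tot != 4)))
Before s := 2*s + r - 9: (cnt >= 2 ==> 3*r != -4) && ((!(cnt >= 2)) ==> ((r + 2*s == 8 ==> ((!(r + 2*s == 8)) && tot != 4)) && ((!(r + 2*s == 8)) ==> tot != 4)))
Answer: WP = (cnt >= 2 ==> 3*r != -4) && ((!(cnt >= 2)) ==> ((r + 2*s == 8 ==> ((!(r + 2*s == 8)) && tot != 4)) && ((!(r + 2*s == 8)) ==> tot != 4)))


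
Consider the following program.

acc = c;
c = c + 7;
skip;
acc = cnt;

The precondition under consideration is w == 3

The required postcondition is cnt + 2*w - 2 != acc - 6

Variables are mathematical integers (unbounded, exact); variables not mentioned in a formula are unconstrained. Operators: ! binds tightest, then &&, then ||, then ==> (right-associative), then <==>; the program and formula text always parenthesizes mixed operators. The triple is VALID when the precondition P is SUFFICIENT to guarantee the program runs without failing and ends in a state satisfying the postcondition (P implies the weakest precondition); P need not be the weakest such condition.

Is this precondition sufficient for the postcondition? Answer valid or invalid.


Working backward. After the program, the postcondition cnt + 2*w - 2 != acc - 6 must hold; in canonical form it is cnt + 2*w != acc - 4.
Before acc := cnt: 2*w != -4
Before skip: 2*w != -4
Before c := c + 7: 2*w != -4
Before acc := c: 2*w != -4
The weakest precondition is 2*w != -4.
Check whether w == 3 implies it.
Every state satisfying the precondition satisfies the weakest precondition: the implication holds.
Answer: valid


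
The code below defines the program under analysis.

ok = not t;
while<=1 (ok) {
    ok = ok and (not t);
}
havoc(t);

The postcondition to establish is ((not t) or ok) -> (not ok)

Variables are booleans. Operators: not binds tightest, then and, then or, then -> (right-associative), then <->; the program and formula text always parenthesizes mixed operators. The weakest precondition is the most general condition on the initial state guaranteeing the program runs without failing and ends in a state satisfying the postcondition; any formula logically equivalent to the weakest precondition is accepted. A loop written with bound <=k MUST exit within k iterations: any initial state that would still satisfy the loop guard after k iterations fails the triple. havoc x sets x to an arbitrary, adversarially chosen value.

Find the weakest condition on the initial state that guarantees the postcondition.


Working backward. After the program, ((not t) or ok) -> (not ok) must hold.
Before havoc t: (ok -> (not ok)) and (not ok)
Before the loop (bound <=1), unroll the exhaustion recursion (WP_0 = exit-now case; WP_j = one more guarded iteration, up to j = 1):
  WP_0: (not ok) and (ok -> (not ok))
  WP_1: (ok -> ((not (ok and (not t))) and ((ok and (not t)) -> (not (ok and (not t)))))) and ((not ok) -> ((ok -> (not ok)) and (not ok)))
So before the loop: (ok -> ((not (ok and (not t))) and ((ok and (not t)) -> (not (ok and (not t)))))) and ((not ok) -> ((ok -> (not ok)) and (not ok)))
Before ok := not t: ((not t) -> (t and ((not t) -> t))) and (t -> (((not t) -> t) and t))
Answer: WP = ((not t) -> (t and ((not t) -> t))) and (t -> (((not t) -> t) and t))


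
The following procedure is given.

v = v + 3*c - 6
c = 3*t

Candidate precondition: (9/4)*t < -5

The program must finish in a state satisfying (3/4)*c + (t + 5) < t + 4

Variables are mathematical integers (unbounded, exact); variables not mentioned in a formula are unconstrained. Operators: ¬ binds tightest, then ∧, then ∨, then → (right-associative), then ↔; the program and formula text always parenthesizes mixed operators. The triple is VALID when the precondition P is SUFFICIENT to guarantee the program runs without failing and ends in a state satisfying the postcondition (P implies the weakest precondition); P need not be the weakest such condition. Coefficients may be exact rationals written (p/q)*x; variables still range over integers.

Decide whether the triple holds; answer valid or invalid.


Working backward. After the program, the postcondition (3/4)*c + (t + 5) < t + 4 must hold; in canonical form it is (3/4)*c < -1.
Before c := 3*t: (9/4)*t < -1
Before v := v + 3*c - 6: (9/4)*t < -1
The weakest precondition is (9/4)*t < -1.
Check whether (9/4)*t < -5 implies it.
Every state satisfying the precondition satisfies the weakest precondition: the implication holds.
Answer: valid


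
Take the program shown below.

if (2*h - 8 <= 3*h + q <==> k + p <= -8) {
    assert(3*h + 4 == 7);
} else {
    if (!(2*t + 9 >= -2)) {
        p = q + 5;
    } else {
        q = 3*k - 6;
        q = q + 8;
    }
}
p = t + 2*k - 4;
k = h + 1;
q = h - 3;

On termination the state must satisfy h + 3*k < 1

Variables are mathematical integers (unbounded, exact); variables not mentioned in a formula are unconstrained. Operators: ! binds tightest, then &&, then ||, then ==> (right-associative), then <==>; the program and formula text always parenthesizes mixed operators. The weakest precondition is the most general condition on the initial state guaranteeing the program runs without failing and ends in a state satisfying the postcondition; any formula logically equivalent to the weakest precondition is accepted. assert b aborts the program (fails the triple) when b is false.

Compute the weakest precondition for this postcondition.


Working backward. After the program, h + 3*k < 1 must hold.
Before q := h - 3: h + 3*k < 1
Before k := h + 1: 4*h < -2
Before p := t + 2*k - 4: 4*h < -2
Then branch requires 3*h == 3 && 4*h < -2; else branch requires ((!(2*t >= -11)) ==> 4*h < -2) && (2*t >= -11 ==> 4*h < -2).
Before the if: ((h + q >= -8 <==> k + p <= -8) ==> (3*h == 3 && 4*h < -2)) && ((!(h + q >= -8 <==> k + p <= -8)) ==> (((!(2*t >= -11)) ==> 4*h < -2) && (2*t >= -11 ==> 4*h < -2)))
Answer: WP = ((h + q >= -8 <==> k + p <= -8) ==> (3*h == 3 && 4*h < -2)) && ((!(h + q >= -8 <==> k + p <= -8)) ==> (((!(2*t >= -11)) ==> 4*h < -2) && (2*t >= -11 ==> 4*h < -2)))


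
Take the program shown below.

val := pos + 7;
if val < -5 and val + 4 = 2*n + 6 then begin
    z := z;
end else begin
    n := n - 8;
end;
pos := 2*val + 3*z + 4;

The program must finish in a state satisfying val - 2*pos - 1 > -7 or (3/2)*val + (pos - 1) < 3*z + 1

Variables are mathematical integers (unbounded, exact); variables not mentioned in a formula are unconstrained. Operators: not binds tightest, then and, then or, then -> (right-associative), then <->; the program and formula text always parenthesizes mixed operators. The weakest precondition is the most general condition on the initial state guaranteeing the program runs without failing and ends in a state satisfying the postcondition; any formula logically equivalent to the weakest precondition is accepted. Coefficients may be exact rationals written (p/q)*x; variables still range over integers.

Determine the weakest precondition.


Working backward. After the program, the postcondition val - 2*pos - 1 > -7 or (3/2)*val + (pos - 1) < 3*z + 1 must hold; in canonical form it is val > 2*pos - 6 or pos + (3/2)*val < 3*z + 2.
Before pos := 2*val + 3*z + 4: 3*val + 6*z < -2 or (7/2)*val < -2
Then branch requires 3*val + 6*z < -2 or (7/2)*val < -2; else branch requires 3*val + 6*z < -2 or (7/2)*val < -2.
Before the if: ((val < -5 and val = 2*n + 2) -> (3*val + 6*z < -2 or (7/2)*val < -2)) and ((not (val < -5 and val = 2*n + 2)) -> (3*val + 6*z < -2 or (7/2)*val < -2))
Before val := pos + 7: ((pos < -12 and pos = 2*n - 5) -> (3*pos + 6*z < -23 or (7/2)*pos < -53/2)) and ((not (pos < -12 and pos = 2*n - 5)) -> (3*pos + 6*z < -23 or (7/2)*pos < -53/2))
Answer: WP = ((pos < -12 and pos = 2*n - 5) -> (3*pos + 6*z < -23 or (7/2)*pos < -53/2)) and ((not (pos < -12 and pos = 2*n - 5)) -> (3*pos + 6*z < -23 or (7/2)*pos < -53/2))


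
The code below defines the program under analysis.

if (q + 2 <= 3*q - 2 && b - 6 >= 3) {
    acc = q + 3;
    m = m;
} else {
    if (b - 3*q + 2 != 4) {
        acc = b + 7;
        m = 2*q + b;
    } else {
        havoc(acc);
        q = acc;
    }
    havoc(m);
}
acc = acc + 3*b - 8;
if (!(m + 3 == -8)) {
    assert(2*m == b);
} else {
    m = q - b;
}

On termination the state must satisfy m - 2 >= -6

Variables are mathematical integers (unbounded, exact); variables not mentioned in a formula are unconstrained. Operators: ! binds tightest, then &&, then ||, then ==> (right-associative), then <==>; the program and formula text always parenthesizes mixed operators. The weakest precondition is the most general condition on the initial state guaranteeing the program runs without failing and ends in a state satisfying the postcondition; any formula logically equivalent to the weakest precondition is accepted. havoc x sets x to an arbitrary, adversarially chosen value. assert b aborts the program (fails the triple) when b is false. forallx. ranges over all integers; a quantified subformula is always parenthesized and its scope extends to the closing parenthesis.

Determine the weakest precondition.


Working backward. After the program, the postcondition m - 2 >= -6 must hold; in canonical form it is m >= -4.
Then branch requires 2*m == b && m >= -4; else branch requires q >= b - 4.
Before the if: ((!(m == -11)) ==> (2*m == b && m >= -4)) && (m == -11 ==> q >= b - 4)
Before acc := acc + 3*b - 8: ((!(m == -11)) ==> (2*m == b && m >= -4)) && (m == -11 ==> q >= b - 4)
Then branch requires ((!(m == -11)) ==> (2*m == b && m >= -4)) && (m == -11 ==> q >= b - 4); else branch requires (b != 3*q + 2 ==> (forall m_1. (((!(m_1 == -11)) ==> (2*m_1 == b && m_1 >= -4)) && (m_1 == -11 ==> q >= b - 4)))) && ((!(b != 3*q + 2)) ==> (forall acc_1. (forall m_1. (((!(m_1 == -11)) ==> (2*m_1 == b && m_1 >= -4)) && (m_1 == -11 ==> acc_1 >= b - 4))))).
Before the if: ((2*q >= 4 && b >= 9) ==> (((!(m == -11)) ==> (2*m == b && m >= -4)) && (m == -11 ==> q >= b - 4))) && ((!(2*q >= 4 && b >= 9)) ==> ((b != 3*q + 2 ==> (forall m_1. (((!(m_1 == -11)) ==> (2*m_1 == b && m_1 >= -4)) && (m_1 == -11 ==> q >= b - 4)))) && ((!(b != 3*q + 2)) ==> (forall acc_1. (forall m_1. (((!(m_1 == -11)) ==> (2*m_1 == b && m_1 >= -4)) && (m_1 == -11 ==> acc_1 >= b - 4)))))))
Answer: WP = ((2*q >= 4 && b >= 9) ==> (((!(m == -11)) ==> (2*m == b && m >= -4)) && (m == -11 ==> q >= b - 4))) && ((!(2*q >= 4 && b >= 9)) ==> ((b != 3*q + 2 ==> (forall m_1. (((!(m_1 == -11)) ==> (2*m_1 == b && m_1 >= -4)) && (m_1 == -11 ==> q >= b - 4)))) && ((!(b != 3*q + 2)) ==> (forall acc_1. (forall m_1. (((!(m_1 == -11)) ==> (2*m_1 == b && m_1 >= -4)) && (m_1 == -11 ==> acc_1 >= b - 4)))))))


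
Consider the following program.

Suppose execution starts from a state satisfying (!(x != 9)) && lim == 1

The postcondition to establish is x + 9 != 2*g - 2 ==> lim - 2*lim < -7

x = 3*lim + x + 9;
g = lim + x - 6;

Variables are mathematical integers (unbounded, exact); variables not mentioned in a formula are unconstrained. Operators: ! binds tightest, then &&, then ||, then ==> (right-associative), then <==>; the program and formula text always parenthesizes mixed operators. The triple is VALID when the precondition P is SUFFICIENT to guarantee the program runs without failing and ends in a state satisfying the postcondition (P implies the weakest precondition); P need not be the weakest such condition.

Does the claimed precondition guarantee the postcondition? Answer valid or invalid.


Working backward. After the program, the postcondition x + 9 != 2*g - 2 ==> lim - 2*lim < -7 must hold; in canonical form it is x != 2*g - 11 ==> lim > 7.
Before g := lim + x - 6: 2*lim + x != 23 ==> lim > 7
Before x := 3*lim + x + 9: 5*lim + x != 14 ==> lim > 7
The weakest precondition is 5*lim + x != 14 ==> lim > 7.
Check whether (!(x != 9)) && lim == 1 implies it.
Every state satisfying the precondition satisfies the weakest precondition: the implication holds.
Answer: valid


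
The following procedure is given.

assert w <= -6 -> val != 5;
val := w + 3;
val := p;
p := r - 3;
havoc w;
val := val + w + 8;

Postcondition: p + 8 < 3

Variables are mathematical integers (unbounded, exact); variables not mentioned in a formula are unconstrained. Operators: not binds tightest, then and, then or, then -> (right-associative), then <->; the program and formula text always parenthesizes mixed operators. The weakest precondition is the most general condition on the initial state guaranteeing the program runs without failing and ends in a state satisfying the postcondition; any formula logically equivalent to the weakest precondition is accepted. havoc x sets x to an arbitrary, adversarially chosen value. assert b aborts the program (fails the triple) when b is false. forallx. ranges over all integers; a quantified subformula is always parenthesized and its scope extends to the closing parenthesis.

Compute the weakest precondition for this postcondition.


Working backward. After the program, the postcondition p + 8 < 3 must hold; in canonical form it is p < -5.
Before val := val + w + 8: p < -5
Before havoc w: p < -5
Before p := r - 3: r < -2
Before val := p: r < -2
Before val := w + 3: r < -2
Before assert w <= -6 -> val != 5: (w <= -6 -> val != 5) and r < -2
Answer: WP = (w <= -6 -> val != 5) and r < -2


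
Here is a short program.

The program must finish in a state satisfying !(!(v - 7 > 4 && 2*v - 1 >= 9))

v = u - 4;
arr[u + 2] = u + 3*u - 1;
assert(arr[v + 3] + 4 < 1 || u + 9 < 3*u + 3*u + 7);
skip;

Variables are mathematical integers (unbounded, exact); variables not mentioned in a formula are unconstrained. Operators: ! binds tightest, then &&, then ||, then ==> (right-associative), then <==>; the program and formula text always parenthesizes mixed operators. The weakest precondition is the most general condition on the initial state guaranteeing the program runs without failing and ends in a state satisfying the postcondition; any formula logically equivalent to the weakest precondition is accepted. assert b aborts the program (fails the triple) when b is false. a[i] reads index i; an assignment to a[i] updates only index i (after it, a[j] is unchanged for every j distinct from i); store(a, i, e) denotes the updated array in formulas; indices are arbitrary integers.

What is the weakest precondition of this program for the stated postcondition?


Working backward. After the program, the postcondition !(!(v - 7 > 4 && 2*v - 1 >= 9)) must hold; in canonical form it is v > 11 && 2*v >= 10.
Before skip: v > 11 && 2*v >= 10
Before assert arr[v + 3] + 4 < 1 || u + 9 < 3*u + 3*u + 7: (arr[v + 3] < -3 || 5*u > 2) && v > 11 && 2*v >= 10
Before arr[u + 2] := u + 3*u - 1: (store(arr, u + 2, 4*u - 1)[v + 3] < -3 || 5*u > 2) && v > 11 && 2*v >= 10
Before v := u - 4: (store(arr, u + 2, 4*u - 1)[u - 1] < -3 || 5*u > 2) && u > 15 && 2*u >= 18
Answer: WP = (store(arr, u + 2, 4*u - 1)[u - 1] < -3 || 5*u > 2) && u > 15 && 2*u >= 18


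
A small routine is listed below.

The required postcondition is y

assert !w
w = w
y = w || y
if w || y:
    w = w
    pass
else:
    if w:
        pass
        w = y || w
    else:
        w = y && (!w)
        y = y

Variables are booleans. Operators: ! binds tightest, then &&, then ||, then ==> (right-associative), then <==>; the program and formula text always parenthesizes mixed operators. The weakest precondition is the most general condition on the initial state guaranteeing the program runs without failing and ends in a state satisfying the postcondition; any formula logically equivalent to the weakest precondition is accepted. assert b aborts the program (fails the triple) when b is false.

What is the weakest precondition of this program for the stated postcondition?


Working backward. After the program, y must hold.
Then branch requires y; else branch requires (w ==> y) && ((!w) ==> y).
Before the if: ((w || y) ==> y) && ((!(w || y)) ==> ((w ==> y) && ((!w) ==> y)))
Before y := w || y: (!(w || y)) ==> ((w ==> (w || y)) && ((!w) ==> (w || y)))
Before w := w: (!(w || y)) ==> ((w ==> (w || y)) && ((!w) ==> (w || y)))
Before assert !w: (!w) && ((!(w || y)) ==> ((w ==> (w || y)) && ((!w) ==> (w || y))))
Answer: WP = (!w) && ((!(w || y)) ==> ((w ==> (w || y)) && ((!w) ==> (w || y))))


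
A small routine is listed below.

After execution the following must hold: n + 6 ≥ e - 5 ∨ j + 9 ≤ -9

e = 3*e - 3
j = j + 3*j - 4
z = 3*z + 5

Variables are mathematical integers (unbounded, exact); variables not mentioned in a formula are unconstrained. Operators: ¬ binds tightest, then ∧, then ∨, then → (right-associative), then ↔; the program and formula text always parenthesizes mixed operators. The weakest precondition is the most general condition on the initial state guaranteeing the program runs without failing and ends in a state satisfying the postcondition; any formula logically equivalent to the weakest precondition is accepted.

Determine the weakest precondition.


Working backward. After the program, the postcondition n + 6 ≥ e - 5 ∨ j + 9 ≤ -9 must hold; in canonical form it is n ≥ e - 11 ∨ j ≤ -18.
Before z := 3*z + 5: n ≥ e - 11 ∨ j ≤ -18
Before j := j + 3*j - 4: n ≥ e - 11 ∨ 4*j ≤ -14
Before e := 3*e - 3: n ≥ 3*e - 14 ∨ 4*j ≤ -14
Answer: WP = n ≥ 3*e - 14 ∨ 4*j ≤ -14


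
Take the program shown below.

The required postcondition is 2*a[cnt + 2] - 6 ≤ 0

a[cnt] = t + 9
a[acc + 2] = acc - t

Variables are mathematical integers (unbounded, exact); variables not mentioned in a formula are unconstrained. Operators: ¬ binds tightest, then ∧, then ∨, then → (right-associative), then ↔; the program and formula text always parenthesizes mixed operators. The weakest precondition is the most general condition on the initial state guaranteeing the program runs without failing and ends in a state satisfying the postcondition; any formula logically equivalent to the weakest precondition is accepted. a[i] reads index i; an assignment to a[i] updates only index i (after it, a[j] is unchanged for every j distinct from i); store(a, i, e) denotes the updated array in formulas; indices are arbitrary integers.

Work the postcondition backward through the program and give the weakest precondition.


Working backward. After the program, the postcondition 2*a[cnt + 2] - 6 ≤ 0 must hold; in canonical form it is 2*a[cnt + 2] ≤ 6.
Before a[acc + 2] := acc - t: 2*store(a, acc + 2, acc - t)[cnt + 2] ≤ 6
Before a[cnt] := t + 9: 2*store(store(a, cnt, t + 9), acc + 2, acc - t)[cnt + 2] ≤ 6
Answer: WP = 2*store(store(a, cnt, t + 9), acc + 2, acc - t)[cnt + 2] ≤ 6


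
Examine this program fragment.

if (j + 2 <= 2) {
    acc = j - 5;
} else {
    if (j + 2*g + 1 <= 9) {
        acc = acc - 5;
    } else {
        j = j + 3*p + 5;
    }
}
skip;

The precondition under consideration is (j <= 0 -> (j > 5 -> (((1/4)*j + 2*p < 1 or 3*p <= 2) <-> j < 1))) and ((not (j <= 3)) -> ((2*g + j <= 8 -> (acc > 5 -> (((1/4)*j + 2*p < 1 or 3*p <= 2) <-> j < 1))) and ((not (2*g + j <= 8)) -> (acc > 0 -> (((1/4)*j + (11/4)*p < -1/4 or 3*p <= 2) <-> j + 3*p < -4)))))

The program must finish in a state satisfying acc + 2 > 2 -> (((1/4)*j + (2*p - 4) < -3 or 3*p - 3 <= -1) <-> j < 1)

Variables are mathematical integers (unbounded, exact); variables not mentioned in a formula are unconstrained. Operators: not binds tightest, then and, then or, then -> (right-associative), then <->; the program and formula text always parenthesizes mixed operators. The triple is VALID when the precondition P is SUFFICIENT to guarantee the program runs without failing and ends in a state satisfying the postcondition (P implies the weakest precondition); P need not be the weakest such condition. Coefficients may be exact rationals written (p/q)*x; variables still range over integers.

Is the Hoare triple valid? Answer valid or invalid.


Working backward. After the program, the postcondition acc + 2 > 2 -> (((1/4)*j + (2*p - 4) < -3 or 3*p - 3 <= -1) <-> j < 1) must hold; in canonical form it is acc > 0 -> (((1/4)*j + 2*p < 1 or 3*p <= 2) <-> j < 1).
Before skip: acc > 0 -> (((1/4)*j + 2*p < 1 or 3*p <= 2) <-> j < 1)
Then branch requires j > 5 -> (((1/4)*j + 2*p < 1 or 3*p <= 2) <-> j < 1); else branch requires (2*g + j <= 8 -> (acc > 5 -> (((1/4)*j + 2*p < 1 or 3*p <= 2) <-> j < 1))) and ((not (2*g + j <= 8)) -> (acc > 0 -> (((1/4)*j + (11/4)*p < -1/4 or 3*p <= 2) <-> j + 3*p < -4))).
Before the if: (j <= 0 -> (j > 5 -> (((1/4)*j + 2*p < 1 or 3*p <= 2) <-> j < 1))) and ((not (j <= 0)) -> ((2*g + j <= 8 -> (acc > 5 -> (((1/4)*j + 2*p < 1 or 3*p <= 2) <-> j < 1))) and ((not (2*g + j <= 8)) -> (acc > 0 -> (((1/4)*j + (11/4)*p < -1/4 or 3*p <= 2) <-> j + 3*p < -4)))))
The weakest precondition is (j <= 0 -> (j > 5 -> (((1/4)*j + 2*p < 1 or 3*p <= 2) <-> j < 1))) and ((not (j <= 0)) -> ((2*g + j <= 8 -> (acc > 5 -> (((1/4)*j + 2*p < 1 or 3*p <= 2) <-> j < 1))) and ((not (2*g + j <= 8)) -> (acc > 0 -> (((1/4)*j + (11/4)*p < -1/4 or 3*p <= 2) <-> j + 3*p < -4))))).
Check whether (j <= 0 -> (j > 5 -> (((1/4)*j + 2*p < 1 or 3*p <= 2) <-> j < 1))) and ((not (j <= 3)) -> ((2*g + j <= 8 -> (acc > 5 -> (((1/4)*j + 2*p < 1 or 3*p <= 2) <-> j < 1))) and ((not (2*g + j <= 8)) -> (acc > 0 -> (((1/4)*j + (11/4)*p < -1/4 or 3*p <= 2) <-> j + 3*p < -4))))) implies it.
Countermodel: at the initial state acc = 6, g = 0, j = 1, p = -2, the precondition holds but the weakest precondition fails.
Answer: invalid


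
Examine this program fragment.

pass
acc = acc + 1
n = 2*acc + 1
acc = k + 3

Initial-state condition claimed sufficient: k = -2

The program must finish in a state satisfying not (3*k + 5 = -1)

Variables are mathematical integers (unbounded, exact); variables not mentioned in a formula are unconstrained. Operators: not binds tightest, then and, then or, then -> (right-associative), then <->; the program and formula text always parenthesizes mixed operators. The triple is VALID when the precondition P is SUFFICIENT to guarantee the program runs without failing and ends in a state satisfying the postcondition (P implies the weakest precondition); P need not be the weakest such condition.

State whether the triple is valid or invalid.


Working backward. After the program, the postcondition not (3*k + 5 = -1) must hold; in canonical form it is not (3*k = -6).
Before acc := k + 3: not (3*k = -6)
Before n := 2*acc + 1: not (3*k = -6)
Before acc := acc + 1: not (3*k = -6)
Before skip: not (3*k = -6)
The weakest precondition is not (3*k = -6).
Check whether k = -2 implies it.
Countermodel: at the initial state k = -2, the precondition holds but the weakest precondition fails.
Answer: invalid


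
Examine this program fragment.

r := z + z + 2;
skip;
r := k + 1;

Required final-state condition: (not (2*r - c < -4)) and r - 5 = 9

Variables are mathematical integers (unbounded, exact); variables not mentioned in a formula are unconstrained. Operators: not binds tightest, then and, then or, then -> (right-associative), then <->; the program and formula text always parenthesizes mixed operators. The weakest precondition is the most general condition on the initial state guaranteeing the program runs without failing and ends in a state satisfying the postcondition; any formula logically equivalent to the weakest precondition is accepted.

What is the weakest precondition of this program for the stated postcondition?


Working backward. After the program, the postcondition (not (2*r - c < -4)) and r - 5 = 9 must hold; in canonical form it is (not (2*r < c - 4)) and r = 14.
Before r := k + 1: (not (2*k < c - 6)) and k = 13
Before skip: (not (2*k < c - 6)) and k = 13
Before r := z + z + 2: (not (2*k < c - 6)) and k = 13
Answer: WP = (not (2*k < c - 6)) and k = 13


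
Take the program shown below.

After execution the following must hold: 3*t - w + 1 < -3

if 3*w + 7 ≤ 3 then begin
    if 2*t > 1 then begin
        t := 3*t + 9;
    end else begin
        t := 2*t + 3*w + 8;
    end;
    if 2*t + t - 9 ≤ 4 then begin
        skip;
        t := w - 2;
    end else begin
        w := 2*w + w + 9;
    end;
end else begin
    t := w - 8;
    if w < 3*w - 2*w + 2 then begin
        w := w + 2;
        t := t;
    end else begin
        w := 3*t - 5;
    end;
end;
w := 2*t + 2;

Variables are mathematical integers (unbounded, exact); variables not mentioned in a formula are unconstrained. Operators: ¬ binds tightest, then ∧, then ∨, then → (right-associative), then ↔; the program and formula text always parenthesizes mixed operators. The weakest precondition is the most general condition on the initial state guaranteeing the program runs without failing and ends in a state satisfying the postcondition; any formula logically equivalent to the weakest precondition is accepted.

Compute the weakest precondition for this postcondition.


Working backward. After the program, the postcondition 3*t - w + 1 < -3 must hold; in canonical form it is 3*t < w - 4.
Before w := 2*t + 2: t < -2
Then branch requires (2*t > 1 → ((9*t ≤ -14 → w < 0) ∧ ((¬(9*t ≤ -14)) → 3*t < -11))) ∧ ((¬(2*t > 1)) → ((6*t + 9*w ≤ -11 → w < 0) ∧ ((¬(6*t + 9*w ≤ -11)) → 2*t + 3*w < -10))); else branch requires w < 6.
Before the if: (3*w ≤ -4 → ((2*t > 1 → ((9*t ≤ -14 → w < 0) ∧ ((¬(9*t ≤ -14)) → 3*t < -11))) ∧ ((¬(2*t > 1)) → ((6*t + 9*w ≤ -11 → w < 0) ∧ ((¬(6*t + 9*w ≤ -11)) → 2*t + 3*w < -10))))) ∧ ((¬(3*w ≤ -4)) → w < 6)
Answer: WP = (3*w ≤ -4 → ((2*t > 1 → ((9*t ≤ -14 → w < 0) ∧ ((¬(9*t ≤ -14)) → 3*t < -11))) ∧ ((¬(2*t > 1)) → ((6*t + 9*w ≤ -11 → w < 0) ∧ ((¬(6*t + 9*w ≤ -11)) → 2*t + 3*w < -10))))) ∧ ((¬(3*w ≤ -4)) → w < 6)


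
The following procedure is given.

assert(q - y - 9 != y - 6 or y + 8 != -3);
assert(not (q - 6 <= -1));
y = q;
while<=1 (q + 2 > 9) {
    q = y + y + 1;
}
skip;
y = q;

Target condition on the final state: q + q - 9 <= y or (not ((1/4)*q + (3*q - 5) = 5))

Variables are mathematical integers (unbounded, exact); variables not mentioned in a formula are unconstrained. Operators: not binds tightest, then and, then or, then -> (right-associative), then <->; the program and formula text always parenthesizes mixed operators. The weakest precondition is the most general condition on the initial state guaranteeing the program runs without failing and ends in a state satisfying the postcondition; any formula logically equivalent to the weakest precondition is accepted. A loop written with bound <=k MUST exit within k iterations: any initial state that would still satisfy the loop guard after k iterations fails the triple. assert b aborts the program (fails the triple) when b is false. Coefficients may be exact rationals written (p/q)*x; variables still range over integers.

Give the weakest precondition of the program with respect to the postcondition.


Working backward. After the program, the postcondition q + q - 9 <= y or (not ((1/4)*q + (3*q - 5) = 5)) must hold; in canonical form it is 2*q <= y + 9 or (not ((13/4)*q = 10)).
Before y := q: q <= 9 or (not ((13/4)*q = 10))
Before skip: q <= 9 or (not ((13/4)*q = 10))
Before the loop (bound <=1), unroll the exhaustion recursion (WP_0 = exit-now case; WP_j = one more guarded iteration, up to j = 1):
  WP_0: (not (q > 7)) and (q <= 9 or (not ((13/4)*q = 10)))
  WP_1: (q > 7 -> ((not (2*y > 6)) and (2*y <= 8 or (not ((13/2)*y = 27/4))))) and ((not (q > 7)) -> (q <= 9 or (not ((13/4)*q = 10))))
So before the loop: (q > 7 -> ((not (2*y > 6)) and (2*y <= 8 or (not ((13/2)*y = 27/4))))) and ((not (q > 7)) -> (q <= 9 or (not ((13/4)*q = 10))))
Before y := q: (q > 7 -> ((not (2*q > 6)) and (2*q <= 8 or (not ((13/2)*q = 27/4))))) and ((not (q > 7)) -> (q <= 9 or (not ((13/4)*q = 10))))
Before assert not (q - 6 <= -1): (not (q <= 5)) and (q > 7 -> ((not (2*q > 6)) and (2*q <= 8 or (not ((13/2)*q = 27/4))))) and ((not (q > 7)) -> (q <= 9 or (not ((13/4)*q = 10))))
Before assert q - y - 9 != y - 6 or y + 8 != -3: (q != 2*y + 3 or y != -11) and (not (q <= 5)) and (q > 7 -> ((not (2*q > 6)) and (2*q <= 8 or (not ((13/2)*q = 27/4))))) and ((not (q > 7)) -> (q <= 9 or (not ((13/4)*q = 10))))
Answer: WP = (q != 2*y + 3 or y != -11) and (not (q <= 5)) and (q > 7 -> ((not (2*q > 6)) and (2*q <= 8 or (not ((13/2)*q = 27/4))))) and ((not (q > 7)) -> (q <= 9 or (not ((13/4)*q = 10))))


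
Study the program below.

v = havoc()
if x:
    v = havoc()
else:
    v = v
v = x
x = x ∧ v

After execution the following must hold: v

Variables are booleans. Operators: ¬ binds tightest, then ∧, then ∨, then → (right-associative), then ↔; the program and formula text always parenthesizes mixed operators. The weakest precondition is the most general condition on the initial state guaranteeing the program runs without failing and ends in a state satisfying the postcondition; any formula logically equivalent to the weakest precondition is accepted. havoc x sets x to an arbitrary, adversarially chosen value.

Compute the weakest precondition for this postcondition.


Working backward. After the program, v must hold.
Before x := x ∧ v: v
Before v := x: x
Then branch requires x; else branch requires x.
Before the if: (¬x) → x
Before havoc v: (¬x) → x
Answer: WP = (¬x) → x


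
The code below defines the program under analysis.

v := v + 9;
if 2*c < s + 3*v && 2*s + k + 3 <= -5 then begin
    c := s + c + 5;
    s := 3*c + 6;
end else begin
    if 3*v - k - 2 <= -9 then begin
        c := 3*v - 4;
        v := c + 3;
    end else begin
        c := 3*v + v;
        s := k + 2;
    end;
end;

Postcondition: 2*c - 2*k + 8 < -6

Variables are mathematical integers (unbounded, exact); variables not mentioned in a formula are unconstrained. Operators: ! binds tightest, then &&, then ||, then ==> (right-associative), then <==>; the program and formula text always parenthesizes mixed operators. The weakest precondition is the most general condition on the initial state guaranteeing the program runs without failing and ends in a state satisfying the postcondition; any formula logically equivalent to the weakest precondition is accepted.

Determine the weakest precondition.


Working backward. After the program, the postcondition 2*c - 2*k + 8 < -6 must hold; in canonical form it is 2*c < 2*k - 14.
Then branch requires 2*c + 2*s < 2*k - 24; else branch requires (3*v <= k - 7 ==> 6*v < 2*k - 6) && ((!(3*v <= k - 7)) ==> 8*v < 2*k - 14).
Before the if: ((2*c < s + 3*v && k + 2*s <= -8) ==> 2*c + 2*s < 2*k - 24) && ((!(2*c < s + 3*v && k + 2*s <= -8)) ==> ((3*v <= k - 7 ==> 6*v < 2*k - 6) && ((!(3*v <= k - 7)) ==> 8*v < 2*k - 14)))
Before v := v + 9: ((2*c < s + 3*v + 27 && k + 2*s <= -8) ==> 2*c + 2*s < 2*k - 24) && ((!(2*c < s + 3*v + 27 && k + 2*s <= -8)) ==> ((3*v <= k - 34 ==> 6*v < 2*k - 60) && ((!(3*v <= k - 34)) ==> 8*v < 2*k - 86)))
Answer: WP = ((2*c < s + 3*v + 27 && k + 2*s <= -8) ==> 2*c + 2*s < 2*k - 24) && ((!(2*c < s + 3*v + 27 && k + 2*s <= -8)) ==> ((3*v <= k - 34 ==> 6*v < 2*k - 60) && ((!(3*v <= k - 34)) ==> 8*v < 2*k - 86)))


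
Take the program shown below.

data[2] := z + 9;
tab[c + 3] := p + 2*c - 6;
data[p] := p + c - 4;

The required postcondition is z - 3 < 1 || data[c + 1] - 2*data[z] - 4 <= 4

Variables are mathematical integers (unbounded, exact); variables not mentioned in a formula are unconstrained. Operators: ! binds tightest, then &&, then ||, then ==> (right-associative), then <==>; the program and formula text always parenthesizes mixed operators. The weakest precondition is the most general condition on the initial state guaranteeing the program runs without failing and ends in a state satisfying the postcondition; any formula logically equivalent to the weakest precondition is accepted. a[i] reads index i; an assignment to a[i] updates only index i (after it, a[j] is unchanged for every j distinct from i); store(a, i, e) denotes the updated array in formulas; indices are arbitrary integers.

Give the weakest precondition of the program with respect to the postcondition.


Working backward. After the program, the postcondition z - 3 < 1 || data[c + 1] - 2*data[z] - 4 <= 4 must hold; in canonical form it is z < 4 || data[c + 1] <= 2*data[z] + 8.
Before data[p] := p + c - 4: z < 4 || store(data, p, c + p - 4)[c + 1] <= 2*store(data, p, c + p - 4)[z] + 8
Before tab[c + 3] := p + 2*c - 6: z < 4 || store(data, p, c + p - 4)[c + 1] <= 2*store(data, p, c + p - 4)[z] + 8
Before data[2] := z + 9: z < 4 || store(store(data, 2, z + 9), p, c + p - 4)[c + 1] <= 2*store(store(data, 2, z + 9), p, c + p - 4)[z] + 8
Answer: WP = z < 4 || store(store(data, 2, z + 9), p, c + p - 4)[c + 1] <= 2*store(store(data, 2, z + 9), p, c + p - 4)[z] + 8


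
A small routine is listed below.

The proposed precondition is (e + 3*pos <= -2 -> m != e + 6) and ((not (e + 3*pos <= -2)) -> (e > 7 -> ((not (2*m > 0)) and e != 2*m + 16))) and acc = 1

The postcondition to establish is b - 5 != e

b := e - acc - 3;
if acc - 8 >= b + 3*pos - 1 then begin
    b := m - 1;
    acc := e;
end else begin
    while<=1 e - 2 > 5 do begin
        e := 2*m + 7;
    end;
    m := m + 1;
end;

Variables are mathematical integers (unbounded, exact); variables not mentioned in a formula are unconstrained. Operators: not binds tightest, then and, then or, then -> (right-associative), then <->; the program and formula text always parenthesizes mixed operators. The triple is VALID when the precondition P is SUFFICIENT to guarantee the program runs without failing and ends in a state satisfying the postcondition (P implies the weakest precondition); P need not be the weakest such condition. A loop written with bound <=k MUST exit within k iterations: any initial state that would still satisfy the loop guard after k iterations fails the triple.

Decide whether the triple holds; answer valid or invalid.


Working backward. After the program, the postcondition b - 5 != e must hold; in canonical form it is b != e + 5.
Then branch requires m != e + 6; else branch requires (e > 7 -> ((not (2*m > 0)) and b != 2*m + 12)) and ((not (e > 7)) -> b != e + 5).
Before the if: (acc >= b + 3*pos + 7 -> m != e + 6) and ((not (acc >= b + 3*pos + 7)) -> ((e > 7 -> ((not (2*m > 0)) and b != 2*m + 12)) and ((not (e > 7)) -> b != e + 5)))
Before b := e - acc - 3: (2*acc >= e + 3*pos + 4 -> m != e + 6) and ((not (2*acc >= e + 3*pos + 4)) -> ((e > 7 -> ((not (2*m > 0)) and e != acc + 2*m + 15)) and ((not (e > 7)) -> acc != -8)))
The weakest precondition is (2*acc >= e + 3*pos + 4 -> m != e + 6) and ((not (2*acc >= e + 3*pos + 4)) -> ((e > 7 -> ((not (2*m > 0)) and e != acc + 2*m + 15)) and ((not (e > 7)) -> acc != -8))).
Check whether (e + 3*pos <= -2 -> m != e + 6) and ((not (e + 3*pos <= -2)) -> (e > 7 -> ((not (2*m > 0)) and e != 2*m + 16))) and acc = 1 implies it.
Every state satisfying the precondition satisfies the weakest precondition: the implication holds.
Answer: valid


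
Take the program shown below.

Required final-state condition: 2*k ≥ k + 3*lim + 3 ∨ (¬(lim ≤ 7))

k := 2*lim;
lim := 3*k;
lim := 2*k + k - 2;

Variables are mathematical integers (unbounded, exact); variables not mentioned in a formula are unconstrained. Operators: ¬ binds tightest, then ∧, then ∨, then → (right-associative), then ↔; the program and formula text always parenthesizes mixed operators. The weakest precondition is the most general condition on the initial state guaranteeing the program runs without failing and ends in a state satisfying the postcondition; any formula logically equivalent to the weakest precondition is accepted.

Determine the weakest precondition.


Working backward. After the program, the postcondition 2*k ≥ k + 3*lim + 3 ∨ (¬(lim ≤ 7)) must hold; in canonical form it is k ≥ 3*lim + 3 ∨ (¬(lim ≤ 7)).
Before lim := 2*k + k - 2: 8*k ≤ 3 ∨ (¬(3*k ≤ 9))
Before lim := 3*k: 8*k ≤ 3 ∨ (¬(3*k ≤ 9))
Before k := 2*lim: 16*lim ≤ 3 ∨ (¬(6*lim ≤ 9))
Answer: WP = 16*lim ≤ 3 ∨ (¬(6*lim ≤ 9))


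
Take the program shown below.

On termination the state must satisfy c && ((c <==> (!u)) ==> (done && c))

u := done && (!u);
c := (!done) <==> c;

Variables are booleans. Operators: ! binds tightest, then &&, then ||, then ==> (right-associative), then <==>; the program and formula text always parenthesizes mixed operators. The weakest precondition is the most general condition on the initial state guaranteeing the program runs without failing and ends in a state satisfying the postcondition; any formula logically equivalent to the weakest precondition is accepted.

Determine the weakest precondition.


Working backward. After the program, c && ((c <==> (!u)) ==> (done && c)) must hold.
Before c := (!done) <==> c: ((!done) <==> c) && ((((!done) <==> c) <==> (!u)) ==> (done && ((!done) <==> c)))
Before u := done && (!u): ((!done) <==> c) && ((((!done) <==> c) <==> (!(done && (!u)))) ==> (done && ((!done) <==> c)))
Answer: WP = ((!done) <==> c) && ((((!done) <==> c) <==> (!(done && (!u)))) ==> (done && ((!done) <==> c)))


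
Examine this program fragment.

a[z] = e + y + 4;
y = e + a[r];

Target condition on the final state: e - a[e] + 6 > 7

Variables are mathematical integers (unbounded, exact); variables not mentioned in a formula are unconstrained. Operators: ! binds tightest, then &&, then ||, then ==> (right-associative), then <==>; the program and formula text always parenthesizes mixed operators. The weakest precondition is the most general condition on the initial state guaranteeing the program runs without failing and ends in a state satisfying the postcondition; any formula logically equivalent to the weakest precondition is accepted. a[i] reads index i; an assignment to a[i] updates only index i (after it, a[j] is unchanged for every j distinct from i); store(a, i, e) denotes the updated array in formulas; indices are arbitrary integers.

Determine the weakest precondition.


Working backward. After the program, the postcondition e - a[e] + 6 > 7 must hold; in canonical form it is e > a[e] + 1.
Before y := e + a[r]: e > a[e] + 1
Before a[z] := e + y + 4: e > store(a, z, e + y + 4)[e] + 1
Answer: WP = e > store(a, z, e + y + 4)[e] + 1


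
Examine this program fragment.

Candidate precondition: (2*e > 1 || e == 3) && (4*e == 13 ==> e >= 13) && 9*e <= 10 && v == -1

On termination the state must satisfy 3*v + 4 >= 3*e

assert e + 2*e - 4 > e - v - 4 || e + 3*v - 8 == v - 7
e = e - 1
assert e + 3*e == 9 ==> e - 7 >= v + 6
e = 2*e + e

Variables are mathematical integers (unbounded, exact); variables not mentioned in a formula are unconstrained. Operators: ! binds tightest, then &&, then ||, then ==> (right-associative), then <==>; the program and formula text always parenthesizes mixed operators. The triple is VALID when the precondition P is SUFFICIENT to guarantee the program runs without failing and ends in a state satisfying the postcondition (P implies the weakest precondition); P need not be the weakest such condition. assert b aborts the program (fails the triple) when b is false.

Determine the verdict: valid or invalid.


Working backward. After the program, the postcondition 3*v + 4 >= 3*e must hold; in canonical form it is 3*v >= 3*e - 4.
Before e := 2*e + e: 3*v >= 9*e - 4
Before assert e + 3*e == 9 ==> e - 7 >= v + 6: (4*e == 9 ==> e >= v + 13) && 3*v >= 9*e - 4
Before e := e - 1: (4*e == 13 ==> e >= v + 14) && 3*v >= 9*e - 13
Before assert e + 2*e - 4 > e - v - 4 || e + 3*v - 8 == v - 7: (2*e + v > 0 || e + 2*v == 1) && (4*e == 13 ==> e >= v + 14) && 3*v >= 9*e - 13
The weakest precondition is (2*e + v > 0 || e + 2*v == 1) && (4*e == 13 ==> e >= v + 14) && 3*v >= 9*e - 13.
Check whether (2*e > 1 || e == 3) && (4*e == 13 ==> e >= 13) && 9*e <= 10 && v == -1 implies it.
Every state satisfying the precondition satisfies the weakest precondition: the implication holds.
Answer: valid
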